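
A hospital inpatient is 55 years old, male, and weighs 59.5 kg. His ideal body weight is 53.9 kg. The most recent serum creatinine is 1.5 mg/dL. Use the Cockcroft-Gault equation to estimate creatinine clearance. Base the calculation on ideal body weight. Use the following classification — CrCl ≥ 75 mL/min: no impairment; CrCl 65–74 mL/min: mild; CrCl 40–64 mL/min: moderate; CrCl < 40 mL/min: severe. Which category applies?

moderate

CrCl = (140 − 55) × 53.9 / (72 × 1.5) = 4581.5 / 108.00 ≈ 42.4 mL/min
42 mL/min falls in the 'moderate' range.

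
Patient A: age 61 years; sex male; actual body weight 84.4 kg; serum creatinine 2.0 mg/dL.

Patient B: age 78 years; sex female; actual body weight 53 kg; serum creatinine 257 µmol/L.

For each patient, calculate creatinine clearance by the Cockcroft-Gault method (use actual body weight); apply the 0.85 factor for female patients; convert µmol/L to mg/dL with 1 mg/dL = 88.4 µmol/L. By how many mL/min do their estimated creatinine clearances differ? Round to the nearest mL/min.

33 mL/min

Patient A: CrCl = (140 − 61) × 84.4 / (72 × 2) = 6667.6 / 144.00 ≈ 46.3 mL/min
Patient B: SCr = 257 / 88.4 = 2.907 mg/dL
Patient B: CrCl = (140 − 78) × 53 / (72 × 2.907) × 0.85 = 3286.0 / 209.30 × 0.85 ≈ 13.3 mL/min
|46.3 − 13.3| = 33.0 mL/min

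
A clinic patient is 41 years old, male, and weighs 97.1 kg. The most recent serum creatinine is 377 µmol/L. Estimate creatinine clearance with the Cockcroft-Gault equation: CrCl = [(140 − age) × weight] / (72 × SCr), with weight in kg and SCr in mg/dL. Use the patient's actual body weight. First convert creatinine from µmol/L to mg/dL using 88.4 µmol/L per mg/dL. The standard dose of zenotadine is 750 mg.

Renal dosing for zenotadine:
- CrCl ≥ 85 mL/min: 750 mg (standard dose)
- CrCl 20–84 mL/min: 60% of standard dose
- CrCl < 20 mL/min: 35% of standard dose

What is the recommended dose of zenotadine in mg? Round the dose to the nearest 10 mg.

450 mg

SCr = 377 / 88.4 = 4.265 mg/dL
CrCl = (140 − 41) × 97.1 / (72 × 4.265) = 9612.9 / 307.08 ≈ 31.3 mL/min
CrCl ≈ 31 mL/min → bracket 20–84 mL/min.
60% of 750 mg = 450 mg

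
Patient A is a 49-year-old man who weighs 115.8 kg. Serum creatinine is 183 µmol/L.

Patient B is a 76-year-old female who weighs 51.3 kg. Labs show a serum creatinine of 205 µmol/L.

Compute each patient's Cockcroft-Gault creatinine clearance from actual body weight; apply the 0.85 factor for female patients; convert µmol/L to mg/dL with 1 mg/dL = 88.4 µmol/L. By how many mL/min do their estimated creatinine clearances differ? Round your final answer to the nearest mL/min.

54 mL/min

Patient A: SCr = 183 / 88.4 = 2.07 mg/dL
Patient A: CrCl = (140 − 49) × 115.8 / (72 × 2.07) = 10537.8 / 149.04 ≈ 70.7 mL/min
Patient B: SCr = 205 / 88.4 = 2.319 mg/dL
Patient B: CrCl = (140 − 76) × 51.3 / (72 × 2.319) × 0.85 = 3283.2 / 166.97 × 0.85 ≈ 16.7 mL/min
|70.7 − 16.7| = 54.0 mL/min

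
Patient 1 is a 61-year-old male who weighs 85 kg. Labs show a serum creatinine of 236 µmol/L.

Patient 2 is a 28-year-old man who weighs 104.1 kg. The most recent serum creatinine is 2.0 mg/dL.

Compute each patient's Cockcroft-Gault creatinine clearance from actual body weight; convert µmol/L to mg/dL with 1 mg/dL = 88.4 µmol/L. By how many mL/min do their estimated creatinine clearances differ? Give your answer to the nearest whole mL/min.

46 mL/min

Patient 1: SCr = 236 / 88.4 = 2.67 mg/dL
Patient 1: CrCl = (140 − 61) × 85 / (72 × 2.67) = 6715.0 / 192.24 ≈ 34.9 mL/min
Patient 2: CrCl = (140 − 28) × 104.1 / (72 × 2) = 11659.2 / 144.00 ≈ 81.0 mL/min
|34.9 − 81.0| = 46.1 mL/min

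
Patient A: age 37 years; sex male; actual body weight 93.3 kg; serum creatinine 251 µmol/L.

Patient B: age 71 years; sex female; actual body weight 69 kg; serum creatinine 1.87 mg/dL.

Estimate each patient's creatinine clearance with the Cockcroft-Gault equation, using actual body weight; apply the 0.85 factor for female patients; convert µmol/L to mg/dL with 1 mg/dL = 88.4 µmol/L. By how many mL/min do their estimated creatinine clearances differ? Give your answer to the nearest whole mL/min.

17 mL/min

Patient A: SCr = 251 / 88.4 = 2.839 mg/dL
Patient A: CrCl = (140 − 37) × 93.3 / (72 × 2.839) = 9609.9 / 204.41 ≈ 47.0 mL/min
Patient B: CrCl = (140 − 71) × 69 / (72 × 1.87) × 0.85 = 4761.0 / 134.64 × 0.85 ≈ 30.1 mL/min
|47.0 − 30.1| = 16.9 mL/min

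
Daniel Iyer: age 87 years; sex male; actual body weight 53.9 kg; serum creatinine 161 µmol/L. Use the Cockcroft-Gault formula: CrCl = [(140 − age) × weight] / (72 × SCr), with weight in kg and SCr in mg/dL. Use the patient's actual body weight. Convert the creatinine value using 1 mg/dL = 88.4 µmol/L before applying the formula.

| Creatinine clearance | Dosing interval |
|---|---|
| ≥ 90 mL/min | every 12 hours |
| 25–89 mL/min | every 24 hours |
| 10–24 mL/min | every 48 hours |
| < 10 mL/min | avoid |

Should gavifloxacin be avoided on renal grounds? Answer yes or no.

SCr = 161 / 88.4 = 1.821 mg/dL
CrCl = (140 − 87) × 53.9 / (72 × 1.821) = 2856.7 / 131.11 ≈ 21.8 mL/min
CrCl ≈ 22 mL/min, which is ≥ 10 mL/min.

no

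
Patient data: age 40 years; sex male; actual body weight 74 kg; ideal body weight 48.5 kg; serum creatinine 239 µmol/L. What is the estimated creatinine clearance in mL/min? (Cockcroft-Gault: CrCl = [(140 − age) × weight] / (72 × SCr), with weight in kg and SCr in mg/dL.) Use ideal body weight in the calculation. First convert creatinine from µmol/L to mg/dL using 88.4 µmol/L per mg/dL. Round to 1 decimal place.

24.9 mL/min

SCr = 239 / 88.4 = 2.704 mg/dL
CrCl = (140 − 40) × 48.5 / (72 × 2.704) = 4850.0 / 194.69 ≈ 24.9 mL/min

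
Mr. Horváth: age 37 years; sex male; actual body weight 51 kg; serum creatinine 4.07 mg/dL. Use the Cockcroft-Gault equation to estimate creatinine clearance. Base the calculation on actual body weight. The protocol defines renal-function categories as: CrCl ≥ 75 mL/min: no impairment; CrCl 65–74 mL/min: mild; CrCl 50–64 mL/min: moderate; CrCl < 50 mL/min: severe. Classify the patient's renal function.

severe

CrCl = (140 − 37) × 51 / (72 × 4.07) = 5253.0 / 293.04 ≈ 17.9 mL/min
18 mL/min falls in the 'severe' range.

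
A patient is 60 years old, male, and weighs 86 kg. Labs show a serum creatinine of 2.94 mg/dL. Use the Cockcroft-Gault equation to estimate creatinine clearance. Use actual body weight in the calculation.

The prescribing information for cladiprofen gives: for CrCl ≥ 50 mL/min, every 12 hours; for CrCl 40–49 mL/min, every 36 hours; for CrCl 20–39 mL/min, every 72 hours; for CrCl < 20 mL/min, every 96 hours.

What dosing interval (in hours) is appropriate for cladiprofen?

every 72 hours

CrCl = (140 − 60) × 86 / (72 × 2.94) = 6880.0 / 211.68 ≈ 32.5 mL/min
CrCl ≈ 33 mL/min → bracket 20–39 mL/min → every 72 hours.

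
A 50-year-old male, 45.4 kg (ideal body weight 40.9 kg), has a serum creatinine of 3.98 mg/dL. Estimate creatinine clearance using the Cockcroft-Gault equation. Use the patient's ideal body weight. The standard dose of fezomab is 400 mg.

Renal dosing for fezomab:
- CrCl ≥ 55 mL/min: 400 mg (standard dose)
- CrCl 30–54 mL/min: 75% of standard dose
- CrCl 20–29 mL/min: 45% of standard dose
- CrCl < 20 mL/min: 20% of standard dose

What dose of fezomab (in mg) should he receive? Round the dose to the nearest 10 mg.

CrCl = (140 − 50) × 40.9 / (72 × 3.98) = 3681.0 / 286.56 ≈ 12.8 mL/min
CrCl ≈ 13 mL/min → bracket < 20 mL/min.
20% of 400 mg = 80 mg

80 mg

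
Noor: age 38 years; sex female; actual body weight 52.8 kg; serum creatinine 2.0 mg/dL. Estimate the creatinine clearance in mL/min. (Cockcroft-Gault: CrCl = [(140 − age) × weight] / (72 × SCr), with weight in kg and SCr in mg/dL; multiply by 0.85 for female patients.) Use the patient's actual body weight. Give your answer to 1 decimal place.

CrCl = (140 − 38) × 52.8 / (72 × 2) × 0.85 = 5385.6 / 144.00 × 0.85 ≈ 31.8 mL/min

31.8 mL/min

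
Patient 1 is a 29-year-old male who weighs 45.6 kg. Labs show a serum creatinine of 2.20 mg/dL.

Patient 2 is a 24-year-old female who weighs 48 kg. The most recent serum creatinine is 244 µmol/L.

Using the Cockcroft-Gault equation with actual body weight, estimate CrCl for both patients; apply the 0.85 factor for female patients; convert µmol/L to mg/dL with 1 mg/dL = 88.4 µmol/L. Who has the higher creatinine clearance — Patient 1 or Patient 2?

Patient 1: CrCl = (140 − 29) × 45.6 / (72 × 2.2) = 5061.6 / 158.40 ≈ 32.0 mL/min
Patient 2: SCr = 244 / 88.4 = 2.76 mg/dL
Patient 2: CrCl = (140 − 24) × 48 / (72 × 2.76) × 0.85 = 5568.0 / 198.72 × 0.85 ≈ 23.8 mL/min
32.0 vs 23.8 mL/min → Patient 1 is higher.

Patient 1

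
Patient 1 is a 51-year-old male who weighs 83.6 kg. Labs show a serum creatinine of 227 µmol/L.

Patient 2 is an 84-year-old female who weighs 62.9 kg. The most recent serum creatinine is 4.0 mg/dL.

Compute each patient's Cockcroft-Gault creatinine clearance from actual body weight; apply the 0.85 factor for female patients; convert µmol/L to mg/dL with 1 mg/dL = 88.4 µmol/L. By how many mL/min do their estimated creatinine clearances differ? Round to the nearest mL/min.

Patient 1: SCr = 227 / 88.4 = 2.568 mg/dL
Patient 1: CrCl = (140 − 51) × 83.6 / (72 × 2.568) = 7440.4 / 184.90 ≈ 40.2 mL/min
Patient 2: CrCl = (140 − 84) × 62.9 / (72 × 4) × 0.85 = 3522.4 / 288.00 × 0.85 ≈ 10.4 mL/min
|40.2 − 10.4| = 29.8 mL/min

30 mL/min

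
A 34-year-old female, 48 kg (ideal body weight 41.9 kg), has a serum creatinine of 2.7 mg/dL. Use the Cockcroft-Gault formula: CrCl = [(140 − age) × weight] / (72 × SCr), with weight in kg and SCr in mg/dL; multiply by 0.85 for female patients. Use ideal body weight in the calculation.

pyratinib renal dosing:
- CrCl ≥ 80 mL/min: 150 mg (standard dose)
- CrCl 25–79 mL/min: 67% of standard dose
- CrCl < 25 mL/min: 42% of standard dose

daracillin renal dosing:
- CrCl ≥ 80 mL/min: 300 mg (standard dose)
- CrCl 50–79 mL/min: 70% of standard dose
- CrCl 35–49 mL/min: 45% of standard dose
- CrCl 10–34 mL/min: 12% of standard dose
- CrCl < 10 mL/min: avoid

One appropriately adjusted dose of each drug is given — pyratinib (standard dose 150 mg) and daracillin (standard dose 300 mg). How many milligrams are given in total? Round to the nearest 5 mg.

100 mg

CrCl = (140 − 34) × 41.9 / (72 × 2.7) × 0.85 = 4441.4 / 194.40 × 0.85 ≈ 19.4 mL/min
CrCl ≈ 19 mL/min.
pyratinib: < 25 mL/min → 42% of 150 mg = 63 mg.
daracillin: 10–34 mL/min → 12% of 300 mg = 36 mg.
Total = 63 + 36 = 99 mg.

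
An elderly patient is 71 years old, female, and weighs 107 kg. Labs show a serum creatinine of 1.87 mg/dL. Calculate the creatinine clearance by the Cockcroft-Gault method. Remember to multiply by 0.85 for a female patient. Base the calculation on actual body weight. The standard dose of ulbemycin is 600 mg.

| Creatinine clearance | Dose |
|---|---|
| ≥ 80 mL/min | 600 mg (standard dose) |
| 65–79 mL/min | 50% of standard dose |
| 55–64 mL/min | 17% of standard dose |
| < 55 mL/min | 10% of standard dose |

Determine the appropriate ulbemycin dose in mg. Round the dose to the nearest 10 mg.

CrCl = (140 − 71) × 107 / (72 × 1.87) × 0.85 = 7383.0 / 134.64 × 0.85 ≈ 46.6 mL/min
CrCl ≈ 47 mL/min → bracket < 55 mL/min.
10% of 600 mg = 60 mg

60 mg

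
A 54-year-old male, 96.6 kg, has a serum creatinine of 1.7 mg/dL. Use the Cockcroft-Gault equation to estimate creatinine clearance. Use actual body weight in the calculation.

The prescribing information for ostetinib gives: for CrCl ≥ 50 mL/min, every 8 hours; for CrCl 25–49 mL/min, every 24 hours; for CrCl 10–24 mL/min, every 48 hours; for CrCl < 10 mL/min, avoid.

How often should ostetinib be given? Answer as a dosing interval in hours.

CrCl = (140 − 54) × 96.6 / (72 × 1.7) = 8307.6 / 122.40 ≈ 67.9 mL/min
CrCl ≈ 68 mL/min → bracket ≥ 50 mL/min → every 8 hours.

every 8 hours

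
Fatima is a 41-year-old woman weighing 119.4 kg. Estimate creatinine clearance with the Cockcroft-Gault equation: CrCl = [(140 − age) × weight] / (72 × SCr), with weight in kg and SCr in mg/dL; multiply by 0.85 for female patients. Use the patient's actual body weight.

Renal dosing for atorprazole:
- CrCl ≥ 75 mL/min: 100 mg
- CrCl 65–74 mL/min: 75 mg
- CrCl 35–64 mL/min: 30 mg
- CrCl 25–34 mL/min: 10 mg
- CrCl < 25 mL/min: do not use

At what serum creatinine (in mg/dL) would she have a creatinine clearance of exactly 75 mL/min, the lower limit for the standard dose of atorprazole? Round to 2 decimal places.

Standard dose requires CrCl ≥ 75 mL/min.
Set (140 − 41) × 119.4 × 0.85 / (72 × SCr) = 75
SCr = (140 − 41) × 119.4 × 0.85 / (72 × 75) = 1.861 mg/dL

1.86 mg/dL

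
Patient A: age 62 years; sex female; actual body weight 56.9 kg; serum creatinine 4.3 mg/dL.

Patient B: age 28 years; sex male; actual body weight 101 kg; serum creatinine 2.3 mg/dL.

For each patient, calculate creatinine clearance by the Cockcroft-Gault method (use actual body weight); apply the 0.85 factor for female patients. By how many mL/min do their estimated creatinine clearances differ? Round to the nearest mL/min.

56 mL/min

Patient A: CrCl = (140 − 62) × 56.9 / (72 × 4.3) × 0.85 = 4438.2 / 309.60 × 0.85 ≈ 12.2 mL/min
Patient B: CrCl = (140 − 28) × 101 / (72 × 2.3) = 11312.0 / 165.60 ≈ 68.3 mL/min
|12.2 − 68.3| = 56.1 mL/min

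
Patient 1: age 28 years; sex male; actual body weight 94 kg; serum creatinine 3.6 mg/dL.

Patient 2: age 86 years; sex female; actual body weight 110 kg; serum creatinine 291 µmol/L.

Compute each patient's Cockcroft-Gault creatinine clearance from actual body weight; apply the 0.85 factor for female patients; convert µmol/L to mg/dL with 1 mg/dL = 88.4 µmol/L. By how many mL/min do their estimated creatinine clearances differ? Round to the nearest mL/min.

Patient 1: CrCl = (140 − 28) × 94 / (72 × 3.6) = 10528.0 / 259.20 ≈ 40.6 mL/min
Patient 2: SCr = 291 / 88.4 = 3.292 mg/dL
Patient 2: CrCl = (140 − 86) × 110 / (72 × 3.292) × 0.85 = 5940.0 / 237.02 × 0.85 ≈ 21.3 mL/min
|40.6 − 21.3| = 19.3 mL/min

19 mL/min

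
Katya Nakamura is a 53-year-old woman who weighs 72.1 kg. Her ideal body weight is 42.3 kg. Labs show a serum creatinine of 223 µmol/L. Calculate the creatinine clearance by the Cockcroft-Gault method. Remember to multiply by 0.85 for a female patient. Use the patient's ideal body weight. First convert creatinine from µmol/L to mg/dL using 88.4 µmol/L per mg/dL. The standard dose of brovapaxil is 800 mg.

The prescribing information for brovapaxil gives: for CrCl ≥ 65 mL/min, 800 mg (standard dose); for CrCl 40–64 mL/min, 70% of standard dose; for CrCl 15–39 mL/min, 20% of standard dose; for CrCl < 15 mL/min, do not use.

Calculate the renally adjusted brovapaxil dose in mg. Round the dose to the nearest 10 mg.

SCr = 223 / 88.4 = 2.523 mg/dL
CrCl = (140 − 53) × 42.3 / (72 × 2.523) × 0.85 = 3680.1 / 181.66 × 0.85 ≈ 17.2 mL/min
CrCl ≈ 17 mL/min → bracket 15–39 mL/min.
20% of 800 mg = 160 mg

160 mg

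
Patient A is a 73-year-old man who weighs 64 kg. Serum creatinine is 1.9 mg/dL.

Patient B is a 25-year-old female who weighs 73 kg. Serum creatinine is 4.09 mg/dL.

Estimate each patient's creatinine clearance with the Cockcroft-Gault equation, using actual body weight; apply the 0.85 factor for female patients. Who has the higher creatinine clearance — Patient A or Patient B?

Patient A

Patient A: CrCl = (140 − 73) × 64 / (72 × 1.9) = 4288.0 / 136.80 ≈ 31.3 mL/min
Patient B: CrCl = (140 − 25) × 73 / (72 × 4.09) × 0.85 = 8395.0 / 294.48 × 0.85 ≈ 24.2 mL/min
31.3 vs 24.2 mL/min → Patient A is higher.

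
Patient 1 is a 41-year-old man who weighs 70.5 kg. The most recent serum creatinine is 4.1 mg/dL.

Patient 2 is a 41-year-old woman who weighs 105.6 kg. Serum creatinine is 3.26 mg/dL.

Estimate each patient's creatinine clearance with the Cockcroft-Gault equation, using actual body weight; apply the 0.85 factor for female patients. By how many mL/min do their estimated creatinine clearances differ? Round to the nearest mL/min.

Patient 1: CrCl = (140 − 41) × 70.5 / (72 × 4.1) = 6979.5 / 295.20 ≈ 23.6 mL/min
Patient 2: CrCl = (140 − 41) × 105.6 / (72 × 3.26) × 0.85 = 10454.4 / 234.72 × 0.85 ≈ 37.9 mL/min
|23.6 − 37.9| = 14.3 mL/min

14 mL/min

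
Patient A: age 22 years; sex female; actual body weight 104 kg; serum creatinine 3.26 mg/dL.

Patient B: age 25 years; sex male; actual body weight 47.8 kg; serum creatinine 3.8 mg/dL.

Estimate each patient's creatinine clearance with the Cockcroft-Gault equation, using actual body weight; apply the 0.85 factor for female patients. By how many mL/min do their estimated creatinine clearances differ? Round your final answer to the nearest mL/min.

24 mL/min

Patient A: CrCl = (140 − 22) × 104 / (72 × 3.26) × 0.85 = 12272.0 / 234.72 × 0.85 ≈ 44.4 mL/min
Patient B: CrCl = (140 − 25) × 47.8 / (72 × 3.8) = 5497.0 / 273.60 ≈ 20.1 mL/min
|44.4 − 20.1| = 24.3 mL/min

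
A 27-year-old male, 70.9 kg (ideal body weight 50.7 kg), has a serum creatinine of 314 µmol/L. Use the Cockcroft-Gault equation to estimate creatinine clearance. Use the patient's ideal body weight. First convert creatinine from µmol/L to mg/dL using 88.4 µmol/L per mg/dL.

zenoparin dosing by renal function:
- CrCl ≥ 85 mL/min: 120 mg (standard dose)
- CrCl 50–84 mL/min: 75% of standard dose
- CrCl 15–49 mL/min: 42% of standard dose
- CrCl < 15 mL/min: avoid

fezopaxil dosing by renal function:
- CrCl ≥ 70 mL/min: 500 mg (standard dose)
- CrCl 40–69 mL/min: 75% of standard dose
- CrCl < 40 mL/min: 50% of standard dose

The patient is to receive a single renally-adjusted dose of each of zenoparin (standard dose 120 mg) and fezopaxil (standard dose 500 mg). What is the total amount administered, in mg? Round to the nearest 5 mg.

SCr = 314 / 88.4 = 3.552 mg/dL
CrCl = (140 − 27) × 50.7 / (72 × 3.552) = 5729.1 / 255.74 ≈ 22.4 mL/min
CrCl ≈ 22 mL/min.
zenoparin: 15–49 mL/min → 42% of 120 mg = 50.4 mg.
fezopaxil: < 40 mL/min → 50% of 500 mg = 250 mg.
Total = 50.4 + 250 = 300.4 mg.

300 mg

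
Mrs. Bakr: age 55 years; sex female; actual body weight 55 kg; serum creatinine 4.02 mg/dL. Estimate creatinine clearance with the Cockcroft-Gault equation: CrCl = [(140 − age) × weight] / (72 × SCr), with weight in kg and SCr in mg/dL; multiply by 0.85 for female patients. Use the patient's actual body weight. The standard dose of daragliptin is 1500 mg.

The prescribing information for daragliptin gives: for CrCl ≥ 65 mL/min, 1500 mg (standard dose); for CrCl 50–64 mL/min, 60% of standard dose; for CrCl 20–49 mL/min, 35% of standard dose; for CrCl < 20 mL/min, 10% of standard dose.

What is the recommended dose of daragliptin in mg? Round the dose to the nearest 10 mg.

150 mg

CrCl = (140 − 55) × 55 / (72 × 4.02) × 0.85 = 4675.0 / 289.44 × 0.85 ≈ 13.7 mL/min
CrCl ≈ 14 mL/min → bracket < 20 mL/min.
10% of 1500 mg = 150 mg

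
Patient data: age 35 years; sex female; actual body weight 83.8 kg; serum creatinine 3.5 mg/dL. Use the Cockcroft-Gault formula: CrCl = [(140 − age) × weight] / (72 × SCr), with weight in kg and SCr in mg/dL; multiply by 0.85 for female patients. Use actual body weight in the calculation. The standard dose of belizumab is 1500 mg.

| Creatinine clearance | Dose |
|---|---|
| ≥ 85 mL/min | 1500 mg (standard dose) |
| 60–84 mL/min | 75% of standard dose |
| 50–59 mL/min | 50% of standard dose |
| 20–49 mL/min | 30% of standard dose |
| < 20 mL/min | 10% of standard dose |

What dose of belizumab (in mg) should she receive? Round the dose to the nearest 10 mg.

450 mg

CrCl = (140 − 35) × 83.8 / (72 × 3.5) × 0.85 = 8799.0 / 252.00 × 0.85 ≈ 29.7 mL/min
CrCl ≈ 30 mL/min → bracket 20–49 mL/min.
30% of 1500 mg = 450 mg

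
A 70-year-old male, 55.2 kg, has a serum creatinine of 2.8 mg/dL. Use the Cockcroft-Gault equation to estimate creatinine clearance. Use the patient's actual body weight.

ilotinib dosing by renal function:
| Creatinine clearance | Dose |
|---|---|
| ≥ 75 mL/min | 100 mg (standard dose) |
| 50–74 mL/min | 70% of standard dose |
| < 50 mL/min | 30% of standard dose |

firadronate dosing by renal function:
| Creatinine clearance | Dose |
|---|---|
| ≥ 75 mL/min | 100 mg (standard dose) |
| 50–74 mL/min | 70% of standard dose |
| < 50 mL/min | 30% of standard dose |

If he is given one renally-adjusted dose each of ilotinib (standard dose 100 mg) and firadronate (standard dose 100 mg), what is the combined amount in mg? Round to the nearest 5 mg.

CrCl = (140 − 70) × 55.2 / (72 × 2.8) = 3864.0 / 201.60 ≈ 19.2 mL/min
CrCl ≈ 19 mL/min.
ilotinib: < 50 mL/min → 30% of 100 mg = 30 mg.
firadronate: < 50 mL/min → 30% of 100 mg = 30 mg.
Total = 30 + 30 = 60 mg.

60 mg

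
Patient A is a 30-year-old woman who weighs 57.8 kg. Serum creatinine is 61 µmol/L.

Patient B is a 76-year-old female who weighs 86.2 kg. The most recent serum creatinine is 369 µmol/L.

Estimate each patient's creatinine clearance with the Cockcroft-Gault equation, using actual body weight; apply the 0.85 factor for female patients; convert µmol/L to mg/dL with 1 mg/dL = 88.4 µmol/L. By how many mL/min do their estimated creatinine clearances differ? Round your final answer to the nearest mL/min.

93 mL/min

Patient A: SCr = 61 / 88.4 = 0.69 mg/dL
Patient A: CrCl = (140 − 30) × 57.8 / (72 × 0.69) × 0.85 = 6358.0 / 49.68 × 0.85 ≈ 108.8 mL/min
Patient B: SCr = 369 / 88.4 = 4.174 mg/dL
Patient B: CrCl = (140 − 76) × 86.2 / (72 × 4.174) × 0.85 = 5516.8 / 300.53 × 0.85 ≈ 15.6 mL/min
|108.8 − 15.6| = 93.2 mL/min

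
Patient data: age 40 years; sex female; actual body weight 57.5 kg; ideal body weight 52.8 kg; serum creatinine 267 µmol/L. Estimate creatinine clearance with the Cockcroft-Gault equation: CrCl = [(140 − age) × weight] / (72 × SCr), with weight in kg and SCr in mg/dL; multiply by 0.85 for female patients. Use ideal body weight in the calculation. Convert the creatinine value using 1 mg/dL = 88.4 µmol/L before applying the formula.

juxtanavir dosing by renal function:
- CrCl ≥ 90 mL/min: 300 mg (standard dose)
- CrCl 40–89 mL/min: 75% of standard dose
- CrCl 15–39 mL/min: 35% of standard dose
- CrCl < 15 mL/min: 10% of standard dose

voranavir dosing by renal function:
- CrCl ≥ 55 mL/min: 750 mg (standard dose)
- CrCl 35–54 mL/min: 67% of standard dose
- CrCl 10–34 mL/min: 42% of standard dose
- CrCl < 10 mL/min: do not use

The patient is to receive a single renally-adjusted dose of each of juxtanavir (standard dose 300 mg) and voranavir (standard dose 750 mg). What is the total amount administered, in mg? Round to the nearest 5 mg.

420 mg

SCr = 267 / 88.4 = 3.02 mg/dL
CrCl = (140 − 40) × 52.8 / (72 × 3.02) × 0.85 = 5280.0 / 217.44 × 0.85 ≈ 20.6 mL/min
CrCl ≈ 21 mL/min.
juxtanavir: 15–39 mL/min → 35% of 300 mg = 105 mg.
voranavir: 10–34 mL/min → 42% of 750 mg = 315 mg.
Total = 105 + 315 = 420 mg.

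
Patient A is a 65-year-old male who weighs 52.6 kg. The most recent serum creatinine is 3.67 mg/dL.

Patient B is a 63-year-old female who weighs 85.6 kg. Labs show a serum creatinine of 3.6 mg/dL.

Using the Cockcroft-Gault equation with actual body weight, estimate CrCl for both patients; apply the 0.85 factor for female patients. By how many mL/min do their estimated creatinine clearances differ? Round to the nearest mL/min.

Patient A: CrCl = (140 − 65) × 52.6 / (72 × 3.67) = 3945.0 / 264.24 ≈ 14.9 mL/min
Patient B: CrCl = (140 − 63) × 85.6 / (72 × 3.6) × 0.85 = 6591.2 / 259.20 × 0.85 ≈ 21.6 mL/min
|14.9 − 21.6| = 6.7 mL/min

7 mL/min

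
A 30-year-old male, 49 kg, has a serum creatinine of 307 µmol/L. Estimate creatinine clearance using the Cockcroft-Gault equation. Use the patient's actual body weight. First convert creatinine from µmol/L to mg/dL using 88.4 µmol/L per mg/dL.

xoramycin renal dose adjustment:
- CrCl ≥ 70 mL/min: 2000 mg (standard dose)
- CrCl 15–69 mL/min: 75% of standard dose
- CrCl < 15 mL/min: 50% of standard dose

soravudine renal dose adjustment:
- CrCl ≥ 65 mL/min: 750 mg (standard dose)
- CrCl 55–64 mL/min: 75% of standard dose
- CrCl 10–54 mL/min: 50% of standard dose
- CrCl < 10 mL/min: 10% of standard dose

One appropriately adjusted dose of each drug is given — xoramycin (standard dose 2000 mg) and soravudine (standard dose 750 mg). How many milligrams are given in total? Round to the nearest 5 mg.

SCr = 307 / 88.4 = 3.473 mg/dL
CrCl = (140 − 30) × 49 / (72 × 3.473) = 5390.0 / 250.06 ≈ 21.6 mL/min
CrCl ≈ 22 mL/min.
xoramycin: 15–69 mL/min → 75% of 2000 mg = 1500 mg.
soravudine: 10–54 mL/min → 50% of 750 mg = 375 mg.
Total = 1500 + 375 = 1875 mg.

1875 mg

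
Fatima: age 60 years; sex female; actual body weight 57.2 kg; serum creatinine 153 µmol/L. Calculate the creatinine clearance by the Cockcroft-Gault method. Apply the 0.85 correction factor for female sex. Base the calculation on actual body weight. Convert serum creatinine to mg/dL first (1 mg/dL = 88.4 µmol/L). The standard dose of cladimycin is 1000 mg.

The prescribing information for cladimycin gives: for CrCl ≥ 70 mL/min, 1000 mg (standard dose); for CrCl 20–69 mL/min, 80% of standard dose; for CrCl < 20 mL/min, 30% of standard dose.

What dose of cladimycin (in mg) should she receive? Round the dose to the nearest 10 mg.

SCr = 153 / 88.4 = 1.731 mg/dL
CrCl = (140 − 60) × 57.2 / (72 × 1.731) × 0.85 = 4576.0 / 124.63 × 0.85 ≈ 31.2 mL/min
CrCl ≈ 31 mL/min → bracket 20–69 mL/min.
80% of 1000 mg = 800 mg

800 mg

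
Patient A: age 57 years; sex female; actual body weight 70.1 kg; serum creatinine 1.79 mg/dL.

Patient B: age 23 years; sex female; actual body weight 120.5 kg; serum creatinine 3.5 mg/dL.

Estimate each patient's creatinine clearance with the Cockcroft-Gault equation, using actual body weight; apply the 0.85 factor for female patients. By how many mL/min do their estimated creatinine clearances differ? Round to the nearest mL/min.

Patient A: CrCl = (140 − 57) × 70.1 / (72 × 1.79) × 0.85 = 5818.3 / 128.88 × 0.85 ≈ 38.4 mL/min
Patient B: CrCl = (140 − 23) × 120.5 / (72 × 3.5) × 0.85 = 14098.5 / 252.00 × 0.85 ≈ 47.6 mL/min
|38.4 − 47.6| = 9.2 mL/min

9 mL/min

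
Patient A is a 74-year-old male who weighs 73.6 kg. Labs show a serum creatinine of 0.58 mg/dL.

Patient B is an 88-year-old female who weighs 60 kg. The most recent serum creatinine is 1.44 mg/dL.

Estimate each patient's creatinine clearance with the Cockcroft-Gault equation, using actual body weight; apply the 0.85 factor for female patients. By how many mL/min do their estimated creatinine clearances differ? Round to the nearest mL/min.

91 mL/min

Patient A: CrCl = (140 − 74) × 73.6 / (72 × 0.58) = 4857.6 / 41.76 ≈ 116.3 mL/min
Patient B: CrCl = (140 − 88) × 60 / (72 × 1.44) × 0.85 = 3120.0 / 103.68 × 0.85 ≈ 25.6 mL/min
|116.3 − 25.6| = 90.7 mL/min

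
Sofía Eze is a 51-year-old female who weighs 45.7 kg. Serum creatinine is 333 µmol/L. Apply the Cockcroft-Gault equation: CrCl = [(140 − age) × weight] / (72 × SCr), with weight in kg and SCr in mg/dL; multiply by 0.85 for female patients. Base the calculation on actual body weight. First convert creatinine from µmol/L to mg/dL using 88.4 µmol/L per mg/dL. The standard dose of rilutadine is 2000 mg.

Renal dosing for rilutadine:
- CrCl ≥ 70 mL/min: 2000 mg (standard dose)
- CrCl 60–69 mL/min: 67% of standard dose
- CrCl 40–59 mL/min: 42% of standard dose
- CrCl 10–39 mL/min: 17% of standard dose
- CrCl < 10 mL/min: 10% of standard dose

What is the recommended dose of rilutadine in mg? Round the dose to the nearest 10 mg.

340 mg

SCr = 333 / 88.4 = 3.767 mg/dL
CrCl = (140 − 51) × 45.7 / (72 × 3.767) × 0.85 = 4067.3 / 271.22 × 0.85 ≈ 12.7 mL/min
CrCl ≈ 13 mL/min → bracket 10–39 mL/min.
17% of 2000 mg = 340 mg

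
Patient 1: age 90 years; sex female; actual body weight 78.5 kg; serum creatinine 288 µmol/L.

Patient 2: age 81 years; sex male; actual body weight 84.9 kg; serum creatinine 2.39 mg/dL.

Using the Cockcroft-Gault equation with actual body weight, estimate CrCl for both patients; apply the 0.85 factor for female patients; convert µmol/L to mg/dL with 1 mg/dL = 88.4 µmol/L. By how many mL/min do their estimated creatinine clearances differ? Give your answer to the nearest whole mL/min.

Patient 1: SCr = 288 / 88.4 = 3.258 mg/dL
Patient 1: CrCl = (140 − 90) × 78.5 / (72 × 3.258) × 0.85 = 3925.0 / 234.58 × 0.85 ≈ 14.2 mL/min
Patient 2: CrCl = (140 − 81) × 84.9 / (72 × 2.39) = 5009.1 / 172.08 ≈ 29.1 mL/min
|14.2 − 29.1| = 14.9 mL/min

15 mL/min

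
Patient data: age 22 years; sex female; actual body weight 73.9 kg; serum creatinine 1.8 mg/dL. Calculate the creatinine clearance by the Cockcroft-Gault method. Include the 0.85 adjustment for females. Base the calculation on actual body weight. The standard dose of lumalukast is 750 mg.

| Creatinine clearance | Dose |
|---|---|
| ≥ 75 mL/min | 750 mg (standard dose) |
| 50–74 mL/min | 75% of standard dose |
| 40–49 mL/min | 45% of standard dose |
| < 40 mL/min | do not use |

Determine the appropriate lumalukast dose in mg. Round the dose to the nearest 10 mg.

560 mg

CrCl = (140 − 22) × 73.9 / (72 × 1.8) × 0.85 = 8720.2 / 129.60 × 0.85 ≈ 57.2 mL/min
CrCl ≈ 57 mL/min → bracket 50–74 mL/min.
75% of 750 mg = 562.5 mg → 560 mg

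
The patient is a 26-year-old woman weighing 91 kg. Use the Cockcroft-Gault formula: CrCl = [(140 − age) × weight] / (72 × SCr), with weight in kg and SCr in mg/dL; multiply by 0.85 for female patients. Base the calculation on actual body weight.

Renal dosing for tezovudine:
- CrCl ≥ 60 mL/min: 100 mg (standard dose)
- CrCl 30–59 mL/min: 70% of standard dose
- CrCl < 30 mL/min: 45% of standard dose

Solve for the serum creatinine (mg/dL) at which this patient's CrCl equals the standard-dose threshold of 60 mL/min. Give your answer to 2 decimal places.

2.04 mg/dL

Standard dose requires CrCl ≥ 60 mL/min.
Set (140 − 26) × 91 × 0.85 / (72 × SCr) = 60
SCr = (140 − 26) × 91 × 0.85 / (72 × 60) = 2.041 mg/dL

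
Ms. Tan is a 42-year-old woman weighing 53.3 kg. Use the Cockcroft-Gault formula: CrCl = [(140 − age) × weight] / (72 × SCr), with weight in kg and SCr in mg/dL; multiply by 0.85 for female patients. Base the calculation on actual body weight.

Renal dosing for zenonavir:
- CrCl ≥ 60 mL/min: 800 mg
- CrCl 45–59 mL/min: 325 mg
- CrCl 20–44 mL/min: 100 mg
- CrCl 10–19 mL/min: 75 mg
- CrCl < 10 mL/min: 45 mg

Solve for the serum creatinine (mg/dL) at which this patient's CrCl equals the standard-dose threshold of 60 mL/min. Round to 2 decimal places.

Standard dose requires CrCl ≥ 60 mL/min.
Set (140 − 42) × 53.3 × 0.85 / (72 × SCr) = 60
SCr = (140 − 42) × 53.3 × 0.85 / (72 × 60) = 1.028 mg/dL

1.03 mg/dL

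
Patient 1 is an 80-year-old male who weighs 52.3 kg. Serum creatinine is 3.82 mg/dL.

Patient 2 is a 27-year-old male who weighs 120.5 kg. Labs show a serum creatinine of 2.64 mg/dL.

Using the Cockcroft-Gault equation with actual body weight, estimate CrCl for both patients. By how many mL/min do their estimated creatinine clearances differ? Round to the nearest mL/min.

60 mL/min

Patient 1: CrCl = (140 − 80) × 52.3 / (72 × 3.82) = 3138.0 / 275.04 ≈ 11.4 mL/min
Patient 2: CrCl = (140 − 27) × 120.5 / (72 × 2.64) = 13616.5 / 190.08 ≈ 71.6 mL/min
|11.4 − 71.6| = 60.2 mL/min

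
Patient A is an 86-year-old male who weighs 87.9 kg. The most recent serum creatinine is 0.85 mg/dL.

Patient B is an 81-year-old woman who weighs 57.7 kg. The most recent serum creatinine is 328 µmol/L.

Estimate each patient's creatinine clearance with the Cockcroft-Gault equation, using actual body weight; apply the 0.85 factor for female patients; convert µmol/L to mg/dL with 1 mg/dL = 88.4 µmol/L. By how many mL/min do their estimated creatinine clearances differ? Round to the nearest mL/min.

67 mL/min

Patient A: CrCl = (140 − 86) × 87.9 / (72 × 0.85) = 4746.6 / 61.20 ≈ 77.6 mL/min
Patient B: SCr = 328 / 88.4 = 3.71 mg/dL
Patient B: CrCl = (140 − 81) × 57.7 / (72 × 3.71) × 0.85 = 3404.3 / 267.12 × 0.85 ≈ 10.8 mL/min
|77.6 − 10.8| = 66.8 mL/min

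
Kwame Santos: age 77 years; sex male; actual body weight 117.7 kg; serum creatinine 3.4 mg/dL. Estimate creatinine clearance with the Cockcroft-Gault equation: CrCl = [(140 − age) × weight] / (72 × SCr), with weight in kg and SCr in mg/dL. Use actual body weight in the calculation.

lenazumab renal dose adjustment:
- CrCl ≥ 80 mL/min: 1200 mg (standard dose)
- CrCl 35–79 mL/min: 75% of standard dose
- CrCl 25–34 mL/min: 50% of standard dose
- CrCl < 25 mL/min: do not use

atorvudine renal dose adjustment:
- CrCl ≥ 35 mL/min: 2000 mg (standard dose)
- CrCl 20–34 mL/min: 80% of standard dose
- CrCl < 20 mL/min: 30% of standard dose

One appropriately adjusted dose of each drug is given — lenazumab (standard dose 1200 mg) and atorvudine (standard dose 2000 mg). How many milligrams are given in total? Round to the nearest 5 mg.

2200 mg

CrCl = (140 − 77) × 117.7 / (72 × 3.4) = 7415.1 / 244.80 ≈ 30.3 mL/min
CrCl ≈ 30 mL/min.
lenazumab: 25–34 mL/min → 50% of 1200 mg = 600 mg.
atorvudine: 20–34 mL/min → 80% of 2000 mg = 1600 mg.
Total = 600 + 1600 = 2200 mg.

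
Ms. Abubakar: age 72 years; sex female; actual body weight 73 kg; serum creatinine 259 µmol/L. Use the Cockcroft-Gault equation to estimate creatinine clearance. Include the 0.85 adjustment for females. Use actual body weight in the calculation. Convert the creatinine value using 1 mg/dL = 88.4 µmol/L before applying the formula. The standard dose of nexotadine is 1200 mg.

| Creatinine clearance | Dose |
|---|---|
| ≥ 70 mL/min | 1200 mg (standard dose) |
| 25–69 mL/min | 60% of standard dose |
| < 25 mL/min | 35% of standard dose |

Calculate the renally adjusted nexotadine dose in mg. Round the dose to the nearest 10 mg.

SCr = 259 / 88.4 = 2.93 mg/dL
CrCl = (140 − 72) × 73 / (72 × 2.93) × 0.85 = 4964.0 / 210.96 × 0.85 ≈ 20.0 mL/min
CrCl ≈ 20 mL/min → bracket < 25 mL/min.
35% of 1200 mg = 420 mg

420 mg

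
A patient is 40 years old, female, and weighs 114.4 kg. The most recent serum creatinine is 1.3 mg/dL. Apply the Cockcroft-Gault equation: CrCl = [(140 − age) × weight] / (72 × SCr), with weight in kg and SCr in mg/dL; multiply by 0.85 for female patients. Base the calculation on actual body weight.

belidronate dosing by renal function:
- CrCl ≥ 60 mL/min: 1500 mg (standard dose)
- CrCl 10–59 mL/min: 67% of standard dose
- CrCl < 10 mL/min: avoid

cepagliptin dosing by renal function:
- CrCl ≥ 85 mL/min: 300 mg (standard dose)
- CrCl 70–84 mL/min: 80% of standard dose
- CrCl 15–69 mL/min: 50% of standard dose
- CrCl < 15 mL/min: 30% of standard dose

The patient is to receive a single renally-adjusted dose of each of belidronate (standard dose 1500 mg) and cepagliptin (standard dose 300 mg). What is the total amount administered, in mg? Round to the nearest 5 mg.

1800 mg

CrCl = (140 − 40) × 114.4 / (72 × 1.3) × 0.85 = 11440.0 / 93.60 × 0.85 ≈ 103.9 mL/min
CrCl ≈ 104 mL/min.
belidronate: ≥ 60 mL/min → 100% of 1500 mg = 1500 mg.
cepagliptin: ≥ 85 mL/min → 100% of 300 mg = 300 mg.
Total = 1500 + 300 = 1800 mg.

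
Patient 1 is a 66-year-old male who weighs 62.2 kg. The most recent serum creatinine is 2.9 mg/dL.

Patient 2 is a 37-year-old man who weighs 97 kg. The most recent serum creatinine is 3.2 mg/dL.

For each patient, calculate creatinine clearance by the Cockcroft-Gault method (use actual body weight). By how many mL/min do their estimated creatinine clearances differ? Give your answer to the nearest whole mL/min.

21 mL/min

Patient 1: CrCl = (140 − 66) × 62.2 / (72 × 2.9) = 4602.8 / 208.80 ≈ 22.0 mL/min
Patient 2: CrCl = (140 − 37) × 97 / (72 × 3.2) = 9991.0 / 230.40 ≈ 43.4 mL/min
|22.0 − 43.4| = 21.4 mL/min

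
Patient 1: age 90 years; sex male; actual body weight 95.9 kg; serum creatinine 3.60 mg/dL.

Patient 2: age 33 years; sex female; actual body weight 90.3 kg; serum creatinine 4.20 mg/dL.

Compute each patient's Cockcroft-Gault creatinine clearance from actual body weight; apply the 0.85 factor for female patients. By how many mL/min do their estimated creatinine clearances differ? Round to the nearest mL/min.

9 mL/min

Patient 1: CrCl = (140 − 90) × 95.9 / (72 × 3.6) = 4795.0 / 259.20 ≈ 18.5 mL/min
Patient 2: CrCl = (140 − 33) × 90.3 / (72 × 4.2) × 0.85 = 9662.1 / 302.40 × 0.85 ≈ 27.2 mL/min
|18.5 − 27.2| = 8.7 mL/min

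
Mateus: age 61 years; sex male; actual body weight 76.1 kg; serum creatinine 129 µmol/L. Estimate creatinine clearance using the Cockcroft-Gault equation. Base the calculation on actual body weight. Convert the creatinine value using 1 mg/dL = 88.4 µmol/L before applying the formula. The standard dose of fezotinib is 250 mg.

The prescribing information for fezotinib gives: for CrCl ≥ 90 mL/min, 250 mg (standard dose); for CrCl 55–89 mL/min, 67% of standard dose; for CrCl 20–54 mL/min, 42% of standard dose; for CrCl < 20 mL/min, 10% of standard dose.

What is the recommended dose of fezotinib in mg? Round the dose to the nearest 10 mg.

170 mg

SCr = 129 / 88.4 = 1.459 mg/dL
CrCl = (140 − 61) × 76.1 / (72 × 1.459) = 6011.9 / 105.05 ≈ 57.2 mL/min
CrCl ≈ 57 mL/min → bracket 55–89 mL/min.
67% of 250 mg = 167.5 mg → 170 mg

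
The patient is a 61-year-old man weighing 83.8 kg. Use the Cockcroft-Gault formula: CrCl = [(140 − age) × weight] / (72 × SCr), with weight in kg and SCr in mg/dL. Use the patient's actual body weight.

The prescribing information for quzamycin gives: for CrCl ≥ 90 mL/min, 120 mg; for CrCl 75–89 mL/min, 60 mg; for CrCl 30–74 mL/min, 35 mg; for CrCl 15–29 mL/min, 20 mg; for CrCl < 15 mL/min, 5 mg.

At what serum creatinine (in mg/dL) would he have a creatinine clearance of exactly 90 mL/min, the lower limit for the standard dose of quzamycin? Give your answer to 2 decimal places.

Standard dose requires CrCl ≥ 90 mL/min.
Set (140 − 61) × 83.8 / (72 × SCr) = 90
SCr = (140 − 61) × 83.8 / (72 × 90) = 1.022 mg/dL

1.02 mg/dL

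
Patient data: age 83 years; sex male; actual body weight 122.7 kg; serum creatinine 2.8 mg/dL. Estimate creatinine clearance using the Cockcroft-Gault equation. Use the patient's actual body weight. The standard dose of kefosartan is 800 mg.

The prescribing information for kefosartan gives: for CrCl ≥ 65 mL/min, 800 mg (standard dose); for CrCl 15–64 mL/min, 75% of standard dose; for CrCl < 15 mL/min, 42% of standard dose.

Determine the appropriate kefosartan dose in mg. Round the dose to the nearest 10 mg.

600 mg

CrCl = (140 − 83) × 122.7 / (72 × 2.8) = 6993.9 / 201.60 ≈ 34.7 mL/min
CrCl ≈ 35 mL/min → bracket 15–64 mL/min.
75% of 800 mg = 600 mg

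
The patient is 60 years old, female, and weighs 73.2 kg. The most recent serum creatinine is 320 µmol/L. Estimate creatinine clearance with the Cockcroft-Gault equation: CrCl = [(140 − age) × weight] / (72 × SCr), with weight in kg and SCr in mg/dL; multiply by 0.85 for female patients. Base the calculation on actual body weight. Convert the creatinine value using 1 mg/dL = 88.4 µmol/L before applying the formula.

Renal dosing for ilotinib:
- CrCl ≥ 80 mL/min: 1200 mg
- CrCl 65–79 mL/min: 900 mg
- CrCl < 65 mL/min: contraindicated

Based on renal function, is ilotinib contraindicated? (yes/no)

SCr = 320 / 88.4 = 3.62 mg/dL
CrCl = (140 − 60) × 73.2 / (72 × 3.62) × 0.85 = 5856.0 / 260.64 × 0.85 ≈ 19.1 mL/min
CrCl ≈ 19 mL/min, which is < 65 mL/min.

yes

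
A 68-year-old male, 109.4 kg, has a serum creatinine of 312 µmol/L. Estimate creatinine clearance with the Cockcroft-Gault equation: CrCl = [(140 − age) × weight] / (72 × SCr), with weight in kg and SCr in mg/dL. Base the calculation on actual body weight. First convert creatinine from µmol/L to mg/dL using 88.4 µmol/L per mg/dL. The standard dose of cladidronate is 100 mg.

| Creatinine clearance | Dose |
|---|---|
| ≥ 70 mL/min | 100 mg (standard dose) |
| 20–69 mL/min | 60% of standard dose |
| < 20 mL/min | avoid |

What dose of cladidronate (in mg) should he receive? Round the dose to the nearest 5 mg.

60 mg

SCr = 312 / 88.4 = 3.529 mg/dL
CrCl = (140 − 68) × 109.4 / (72 × 3.529) = 7876.8 / 254.09 ≈ 31.0 mL/min
CrCl ≈ 31 mL/min → bracket 20–69 mL/min.
60% of 100 mg = 60 mg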